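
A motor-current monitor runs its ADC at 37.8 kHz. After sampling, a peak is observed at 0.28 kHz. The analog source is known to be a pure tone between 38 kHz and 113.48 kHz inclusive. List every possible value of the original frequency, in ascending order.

38.08 kHz, 75.32 kHz, 75.88 kHz, 113.12 kHz

Frequencies that alias to 0.28 kHz are k·fs ± 0.28 kHz for integer k ≥ 0.
k=0: 0.28 kHz.
k=1: 37.52 kHz, 38.08 kHz.
k=2: 75.32 kHz, 75.88 kHz.
k=3: 113.12 kHz, 113.68 kHz.
k=4: 150.92 kHz, 151.48 kHz.
Within [38 kHz, 113.48 kHz]: 38.08 kHz, 75.32 kHz, 75.88 kHz, 113.12 kHz.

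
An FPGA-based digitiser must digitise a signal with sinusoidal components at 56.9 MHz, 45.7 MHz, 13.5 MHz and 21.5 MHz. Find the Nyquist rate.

Highest-frequency component: 56.9 MHz.
Nyquist rate = 2 × 56.9 MHz = 113.8 MHz.

113.8 MHz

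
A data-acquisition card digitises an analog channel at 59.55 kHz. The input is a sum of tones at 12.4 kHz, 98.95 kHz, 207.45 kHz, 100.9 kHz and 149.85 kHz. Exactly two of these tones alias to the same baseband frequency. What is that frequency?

fs/2 = 29.775 kHz.
12.4 kHz ≤ fs/2 = 29.775 kHz, passes unchanged.
98.95 kHz mod fs = 39.4 kHz.
39.4 kHz > fs/2 = 29.775 kHz, folds to fs − 39.4 kHz = 20.15 kHz.
207.45 kHz mod fs = 28.8 kHz.
28.8 kHz ≤ fs/2 = 29.775 kHz, appears at 28.8 kHz.
100.9 kHz mod fs = 41.35 kHz.
41.35 kHz > fs/2 = 29.775 kHz, folds to fs − 41.35 kHz = 18.2 kHz.
149.85 kHz mod fs = 30.75 kHz.
30.75 kHz > fs/2 = 29.775 kHz, folds to fs − 30.75 kHz = 28.8 kHz.
149.85 kHz and 207.45 kHz both map to 28.8 kHz.

28.8 kHz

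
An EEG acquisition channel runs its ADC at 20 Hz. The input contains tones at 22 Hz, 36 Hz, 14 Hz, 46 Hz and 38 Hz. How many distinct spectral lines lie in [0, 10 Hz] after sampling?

3

fs/2 = 10 Hz.
22 Hz mod fs = 2 Hz.
2 Hz ≤ fs/2 = 10 Hz, appears at 2 Hz.
36 Hz mod fs = 16 Hz.
16 Hz > fs/2 = 10 Hz, folds to fs − 16 Hz = 4 Hz.
14 Hz > fs/2 = 10 Hz, folds to fs − 14 Hz = 6 Hz.
46 Hz mod fs = 6 Hz.
6 Hz ≤ fs/2 = 10 Hz, appears at 6 Hz.
38 Hz mod fs = 18 Hz.
18 Hz > fs/2 = 10 Hz, folds to fs − 18 Hz = 2 Hz.
Distinct values: {2 Hz, 4 Hz, 6 Hz} → 3.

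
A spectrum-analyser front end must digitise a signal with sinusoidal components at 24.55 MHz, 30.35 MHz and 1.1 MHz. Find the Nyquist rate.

60.7 MHz

Highest-frequency component: 30.35 MHz.
Nyquist rate = 2 × 30.35 MHz = 60.7 MHz.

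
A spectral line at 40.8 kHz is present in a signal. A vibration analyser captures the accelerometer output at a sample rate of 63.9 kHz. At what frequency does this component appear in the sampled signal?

23.1 kHz

40.8 kHz > fs/2 = 31.95 kHz, folds to fs − 40.8 kHz = 23.1 kHz.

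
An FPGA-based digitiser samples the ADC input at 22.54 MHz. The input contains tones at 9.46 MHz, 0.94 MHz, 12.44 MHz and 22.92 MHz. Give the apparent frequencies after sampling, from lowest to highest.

fs/2 = 11.27 MHz.
9.46 MHz ≤ fs/2 = 11.27 MHz, passes unchanged.
0.94 MHz ≤ fs/2 = 11.27 MHz, passes unchanged.
12.44 MHz > fs/2 = 11.27 MHz, folds to fs − 12.44 MHz = 10.1 MHz.
22.92 MHz mod fs = 0.38 MHz.
0.38 MHz ≤ fs/2 = 11.27 MHz, appears at 0.38 MHz.
Distinct values: {0.38 MHz, 0.94 MHz, 9.46 MHz, 10.1 MHz}.

0.38 MHz, 0.94 MHz, 9.46 MHz, 10.1 MHz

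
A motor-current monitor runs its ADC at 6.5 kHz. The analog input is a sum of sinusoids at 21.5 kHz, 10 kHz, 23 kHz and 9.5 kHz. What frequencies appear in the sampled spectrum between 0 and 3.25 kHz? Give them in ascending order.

fs/2 = 3.25 kHz.
21.5 kHz mod fs = 2 kHz.
2 kHz ≤ fs/2 = 3.25 kHz, appears at 2 kHz.
10 kHz mod fs = 3.5 kHz.
3.5 kHz > fs/2 = 3.25 kHz, folds to fs − 3.5 kHz = 3 kHz.
23 kHz mod fs = 3.5 kHz.
3.5 kHz > fs/2 = 3.25 kHz, folds to fs − 3.5 kHz = 3 kHz.
9.5 kHz mod fs = 3 kHz.
3 kHz ≤ fs/2 = 3.25 kHz, appears at 3 kHz.
Distinct values: {2 kHz, 3 kHz}.

2 kHz, 3 kHz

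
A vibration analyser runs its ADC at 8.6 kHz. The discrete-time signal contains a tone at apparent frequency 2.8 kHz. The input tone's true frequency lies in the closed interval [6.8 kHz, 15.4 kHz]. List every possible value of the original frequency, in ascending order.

11.4 kHz, 14.4 kHz

Frequencies that alias to 2.8 kHz are k·fs ± 2.8 kHz for integer k ≥ 0.
k=0: 2.8 kHz.
k=1: 5.8 kHz, 11.4 kHz.
k=2: 14.4 kHz, 20 kHz.
k=3: 23 kHz, 28.6 kHz.
Within [6.8 kHz, 15.4 kHz]: 11.4 kHz, 14.4 kHz.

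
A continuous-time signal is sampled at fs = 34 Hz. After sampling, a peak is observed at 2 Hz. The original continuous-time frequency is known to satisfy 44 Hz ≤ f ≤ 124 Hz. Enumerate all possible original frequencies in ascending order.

66 Hz, 70 Hz, 100 Hz, 104 Hz

Frequencies that alias to 2 Hz are k·fs ± 2 Hz for integer k ≥ 0.
k=0: 2 Hz.
k=1: 32 Hz, 36 Hz.
k=2: 66 Hz, 70 Hz.
k=3: 100 Hz, 104 Hz.
k=4: 134 Hz, 138 Hz.
Within [44 Hz, 124 Hz]: 66 Hz, 70 Hz, 100 Hz, 104 Hz.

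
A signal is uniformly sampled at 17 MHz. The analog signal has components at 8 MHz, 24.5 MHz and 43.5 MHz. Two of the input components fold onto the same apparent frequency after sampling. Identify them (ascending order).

24.5 MHz, 43.5 MHz

fs/2 = 8.5 MHz.
8 MHz ≤ fs/2 = 8.5 MHz, passes unchanged.
24.5 MHz mod fs = 7.5 MHz.
7.5 MHz ≤ fs/2 = 8.5 MHz, appears at 7.5 MHz.
43.5 MHz mod fs = 9.5 MHz.
9.5 MHz > fs/2 = 8.5 MHz, folds to fs − 9.5 MHz = 7.5 MHz.
24.5 MHz and 43.5 MHz both map to 7.5 MHz.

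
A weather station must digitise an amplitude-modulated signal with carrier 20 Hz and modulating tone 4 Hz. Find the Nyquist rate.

AM sidebands sit at fc ± fm = 16 Hz and 24 Hz.
Highest-frequency component: 24 Hz.
Nyquist rate = 2 × 24 Hz = 48 Hz.

48 Hz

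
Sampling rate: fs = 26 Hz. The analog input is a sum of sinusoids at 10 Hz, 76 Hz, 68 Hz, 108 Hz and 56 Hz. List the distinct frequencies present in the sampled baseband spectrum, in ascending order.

2 Hz, 4 Hz, 10 Hz

fs/2 = 13 Hz.
10 Hz ≤ fs/2 = 13 Hz, passes unchanged.
76 Hz mod fs = 24 Hz.
24 Hz > fs/2 = 13 Hz, folds to fs − 24 Hz = 2 Hz.
68 Hz mod fs = 16 Hz.
16 Hz > fs/2 = 13 Hz, folds to fs − 16 Hz = 10 Hz.
108 Hz mod fs = 4 Hz.
4 Hz ≤ fs/2 = 13 Hz, appears at 4 Hz.
56 Hz mod fs = 4 Hz.
4 Hz ≤ fs/2 = 13 Hz, appears at 4 Hz.
Distinct values: {2 Hz, 4 Hz, 10 Hz}.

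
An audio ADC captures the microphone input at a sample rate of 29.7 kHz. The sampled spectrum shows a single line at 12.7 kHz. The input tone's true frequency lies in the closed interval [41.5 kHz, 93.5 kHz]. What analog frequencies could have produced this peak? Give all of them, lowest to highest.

42.4 kHz, 46.7 kHz, 72.1 kHz, 76.4 kHz

Frequencies that alias to 12.7 kHz are k·fs ± 12.7 kHz for integer k ≥ 0.
k=0: 12.7 kHz.
k=1: 17 kHz, 42.4 kHz.
k=2: 46.7 kHz, 72.1 kHz.
k=3: 76.4 kHz, 101.8 kHz.
k=4: 106.1 kHz, 131.5 kHz.
Within [41.5 kHz, 93.5 kHz]: 42.4 kHz, 46.7 kHz, 72.1 kHz, 76.4 kHz.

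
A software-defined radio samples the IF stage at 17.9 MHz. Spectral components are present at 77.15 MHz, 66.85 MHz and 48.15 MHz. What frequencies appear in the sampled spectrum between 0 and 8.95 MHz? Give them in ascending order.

fs/2 = 8.95 MHz.
77.15 MHz mod fs = 5.55 MHz.
5.55 MHz ≤ fs/2 = 8.95 MHz, appears at 5.55 MHz.
66.85 MHz mod fs = 13.15 MHz.
13.15 MHz > fs/2 = 8.95 MHz, folds to fs − 13.15 MHz = 4.75 MHz.
48.15 MHz mod fs = 12.35 MHz.
12.35 MHz > fs/2 = 8.95 MHz, folds to fs − 12.35 MHz = 5.55 MHz.
Distinct values: {4.75 MHz, 5.55 MHz}.

4.75 MHz, 5.55 MHz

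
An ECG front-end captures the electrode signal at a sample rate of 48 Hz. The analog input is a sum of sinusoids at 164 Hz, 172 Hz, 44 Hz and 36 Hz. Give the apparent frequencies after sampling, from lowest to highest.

fs/2 = 24 Hz.
164 Hz mod fs = 20 Hz.
20 Hz ≤ fs/2 = 24 Hz, appears at 20 Hz.
172 Hz mod fs = 28 Hz.
28 Hz > fs/2 = 24 Hz, folds to fs − 28 Hz = 20 Hz.
44 Hz > fs/2 = 24 Hz, folds to fs − 44 Hz = 4 Hz.
36 Hz > fs/2 = 24 Hz, folds to fs − 36 Hz = 12 Hz.
Distinct values: {4 Hz, 12 Hz, 20 Hz}.

4 Hz, 12 Hz, 20 Hz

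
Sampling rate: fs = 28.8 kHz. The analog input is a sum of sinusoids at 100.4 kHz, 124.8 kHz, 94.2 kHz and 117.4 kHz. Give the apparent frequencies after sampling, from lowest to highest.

fs/2 = 14.4 kHz.
100.4 kHz mod fs = 14 kHz.
14 kHz ≤ fs/2 = 14.4 kHz, appears at 14 kHz.
124.8 kHz mod fs = 9.6 kHz.
9.6 kHz ≤ fs/2 = 14.4 kHz, appears at 9.6 kHz.
94.2 kHz mod fs = 7.8 kHz.
7.8 kHz ≤ fs/2 = 14.4 kHz, appears at 7.8 kHz.
117.4 kHz mod fs = 2.2 kHz.
2.2 kHz ≤ fs/2 = 14.4 kHz, appears at 2.2 kHz.
Distinct values: {2.2 kHz, 7.8 kHz, 9.6 kHz, 14 kHz}.

2.2 kHz, 7.8 kHz, 9.6 kHz, 14 kHz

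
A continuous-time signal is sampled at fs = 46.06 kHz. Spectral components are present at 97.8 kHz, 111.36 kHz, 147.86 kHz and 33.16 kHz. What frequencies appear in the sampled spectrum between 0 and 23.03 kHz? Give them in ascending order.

fs/2 = 23.03 kHz.
97.8 kHz mod fs = 5.68 kHz.
5.68 kHz ≤ fs/2 = 23.03 kHz, appears at 5.68 kHz.
111.36 kHz mod fs = 19.24 kHz.
19.24 kHz ≤ fs/2 = 23.03 kHz, appears at 19.24 kHz.
147.86 kHz mod fs = 9.68 kHz.
9.68 kHz ≤ fs/2 = 23.03 kHz, appears at 9.68 kHz.
33.16 kHz > fs/2 = 23.03 kHz, folds to fs − 33.16 kHz = 12.9 kHz.
Distinct values: {5.68 kHz, 9.68 kHz, 12.9 kHz, 19.24 kHz}.

5.68 kHz, 9.68 kHz, 12.9 kHz, 19.24 kHz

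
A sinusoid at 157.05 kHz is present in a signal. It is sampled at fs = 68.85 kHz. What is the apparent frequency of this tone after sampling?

19.35 kHz

157.05 kHz mod fs = 19.35 kHz.
19.35 kHz ≤ fs/2 = 34.425 kHz, appears at 19.35 kHz.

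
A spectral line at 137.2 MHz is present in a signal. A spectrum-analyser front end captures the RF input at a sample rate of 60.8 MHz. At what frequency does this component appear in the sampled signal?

137.2 MHz mod fs = 15.6 MHz.
15.6 MHz ≤ fs/2 = 30.4 MHz, appears at 15.6 MHz.

15.6 MHz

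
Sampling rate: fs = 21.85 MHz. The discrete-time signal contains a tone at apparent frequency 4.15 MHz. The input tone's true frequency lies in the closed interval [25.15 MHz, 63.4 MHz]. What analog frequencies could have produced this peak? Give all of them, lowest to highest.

26 MHz, 39.55 MHz, 47.85 MHz, 61.4 MHz

Frequencies that alias to 4.15 MHz are k·fs ± 4.15 MHz for integer k ≥ 0.
k=0: 4.15 MHz.
k=1: 17.7 MHz, 26 MHz.
k=2: 39.55 MHz, 47.85 MHz.
k=3: 61.4 MHz, 69.7 MHz.
k=4: 83.25 MHz, 91.55 MHz.
Within [25.15 MHz, 63.4 MHz]: 26 MHz, 39.55 MHz, 47.85 MHz, 61.4 MHz.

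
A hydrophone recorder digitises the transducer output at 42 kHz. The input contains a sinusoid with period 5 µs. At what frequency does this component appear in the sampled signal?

T = 5 µs → f = 1/T = 200 kHz.
200 kHz mod fs = 32 kHz.
32 kHz > fs/2 = 21 kHz, folds to fs − 32 kHz = 10 kHz.

10 kHz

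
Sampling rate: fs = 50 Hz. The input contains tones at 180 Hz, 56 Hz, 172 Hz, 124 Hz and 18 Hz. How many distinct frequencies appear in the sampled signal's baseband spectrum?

5

fs/2 = 25 Hz.
180 Hz mod fs = 30 Hz.
30 Hz > fs/2 = 25 Hz, folds to fs − 30 Hz = 20 Hz.
56 Hz mod fs = 6 Hz.
6 Hz ≤ fs/2 = 25 Hz, appears at 6 Hz.
172 Hz mod fs = 22 Hz.
22 Hz ≤ fs/2 = 25 Hz, appears at 22 Hz.
124 Hz mod fs = 24 Hz.
24 Hz ≤ fs/2 = 25 Hz, appears at 24 Hz.
18 Hz ≤ fs/2 = 25 Hz, passes unchanged.
Distinct values: {6 Hz, 18 Hz, 20 Hz, 22 Hz, 24 Hz} → 5.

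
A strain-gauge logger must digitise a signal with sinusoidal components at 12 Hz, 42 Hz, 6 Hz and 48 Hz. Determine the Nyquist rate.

96 Hz

Highest-frequency component: 48 Hz.
Nyquist rate = 2 × 48 Hz = 96 Hz.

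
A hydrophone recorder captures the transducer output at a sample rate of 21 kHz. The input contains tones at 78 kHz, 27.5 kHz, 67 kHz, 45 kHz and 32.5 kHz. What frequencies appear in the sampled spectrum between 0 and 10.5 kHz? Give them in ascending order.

3 kHz, 4 kHz, 6 kHz, 6.5 kHz, 9.5 kHz

fs/2 = 10.5 kHz.
78 kHz mod fs = 15 kHz.
15 kHz > fs/2 = 10.5 kHz, folds to fs − 15 kHz = 6 kHz.
27.5 kHz mod fs = 6.5 kHz.
6.5 kHz ≤ fs/2 = 10.5 kHz, appears at 6.5 kHz.
67 kHz mod fs = 4 kHz.
4 kHz ≤ fs/2 = 10.5 kHz, appears at 4 kHz.
45 kHz mod fs = 3 kHz.
3 kHz ≤ fs/2 = 10.5 kHz, appears at 3 kHz.
32.5 kHz mod fs = 11.5 kHz.
11.5 kHz > fs/2 = 10.5 kHz, folds to fs − 11.5 kHz = 9.5 kHz.
Distinct values: {3 kHz, 4 kHz, 6 kHz, 6.5 kHz, 9.5 kHz}.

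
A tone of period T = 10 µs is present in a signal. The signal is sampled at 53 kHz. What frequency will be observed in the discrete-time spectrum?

T = 10 µs → f = 1/T = 100 kHz.
100 kHz mod fs = 47 kHz.
47 kHz > fs/2 = 26.5 kHz, folds to fs − 47 kHz = 6 kHz.

6 kHz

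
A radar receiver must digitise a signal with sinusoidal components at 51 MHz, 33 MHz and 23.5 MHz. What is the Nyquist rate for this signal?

102 MHz

Highest-frequency component: 51 MHz.
Nyquist rate = 2 × 51 MHz = 102 MHz.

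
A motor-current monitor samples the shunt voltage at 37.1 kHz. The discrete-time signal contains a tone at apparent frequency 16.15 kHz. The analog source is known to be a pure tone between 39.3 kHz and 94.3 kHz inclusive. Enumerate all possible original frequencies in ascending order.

Frequencies that alias to 16.15 kHz are k·fs ± 16.15 kHz for integer k ≥ 0.
k=0: 16.15 kHz.
k=1: 20.95 kHz, 53.25 kHz.
k=2: 58.05 kHz, 90.35 kHz.
k=3: 95.15 kHz, 127.45 kHz.
Within [39.3 kHz, 94.3 kHz]: 53.25 kHz, 58.05 kHz, 90.35 kHz.

53.25 kHz, 58.05 kHz, 90.35 kHz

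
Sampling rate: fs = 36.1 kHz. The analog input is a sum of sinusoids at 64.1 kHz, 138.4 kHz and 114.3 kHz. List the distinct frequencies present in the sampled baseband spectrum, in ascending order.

6 kHz, 8.1 kHz

fs/2 = 18.05 kHz.
64.1 kHz mod fs = 28 kHz.
28 kHz > fs/2 = 18.05 kHz, folds to fs − 28 kHz = 8.1 kHz.
138.4 kHz mod fs = 30.1 kHz.
30.1 kHz > fs/2 = 18.05 kHz, folds to fs − 30.1 kHz = 6 kHz.
114.3 kHz mod fs = 6 kHz.
6 kHz ≤ fs/2 = 18.05 kHz, appears at 6 kHz.
Distinct values: {6 kHz, 8.1 kHz}.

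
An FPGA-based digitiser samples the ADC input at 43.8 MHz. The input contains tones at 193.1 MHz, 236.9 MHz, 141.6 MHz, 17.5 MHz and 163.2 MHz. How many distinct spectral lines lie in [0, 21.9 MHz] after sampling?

fs/2 = 21.9 MHz.
193.1 MHz mod fs = 17.9 MHz.
17.9 MHz ≤ fs/2 = 21.9 MHz, appears at 17.9 MHz.
236.9 MHz mod fs = 17.9 MHz.
17.9 MHz ≤ fs/2 = 21.9 MHz, appears at 17.9 MHz.
141.6 MHz mod fs = 10.2 MHz.
10.2 MHz ≤ fs/2 = 21.9 MHz, appears at 10.2 MHz.
17.5 MHz ≤ fs/2 = 21.9 MHz, passes unchanged.
163.2 MHz mod fs = 31.8 MHz.
31.8 MHz > fs/2 = 21.9 MHz, folds to fs − 31.8 MHz = 12 MHz.
Distinct values: {10.2 MHz, 12 MHz, 17.5 MHz, 17.9 MHz} → 4.

4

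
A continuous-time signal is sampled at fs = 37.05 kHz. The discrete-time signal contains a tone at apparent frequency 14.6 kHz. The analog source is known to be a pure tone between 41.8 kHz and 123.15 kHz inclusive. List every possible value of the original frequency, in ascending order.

51.65 kHz, 59.5 kHz, 88.7 kHz, 96.55 kHz

Frequencies that alias to 14.6 kHz are k·fs ± 14.6 kHz for integer k ≥ 0.
k=0: 14.6 kHz.
k=1: 22.45 kHz, 51.65 kHz.
k=2: 59.5 kHz, 88.7 kHz.
k=3: 96.55 kHz, 125.75 kHz.
k=4: 133.6 kHz, 162.8 kHz.
Within [41.8 kHz, 123.15 kHz]: 51.65 kHz, 59.5 kHz, 88.7 kHz, 96.55 kHz.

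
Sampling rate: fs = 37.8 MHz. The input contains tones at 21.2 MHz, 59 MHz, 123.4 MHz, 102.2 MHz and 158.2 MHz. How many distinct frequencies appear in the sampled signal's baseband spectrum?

4

fs/2 = 18.9 MHz.
21.2 MHz > fs/2 = 18.9 MHz, folds to fs − 21.2 MHz = 16.6 MHz.
59 MHz mod fs = 21.2 MHz.
21.2 MHz > fs/2 = 18.9 MHz, folds to fs − 21.2 MHz = 16.6 MHz.
123.4 MHz mod fs = 10 MHz.
10 MHz ≤ fs/2 = 18.9 MHz, appears at 10 MHz.
102.2 MHz mod fs = 26.6 MHz.
26.6 MHz > fs/2 = 18.9 MHz, folds to fs − 26.6 MHz = 11.2 MHz.
158.2 MHz mod fs = 7 MHz.
7 MHz ≤ fs/2 = 18.9 MHz, appears at 7 MHz.
Distinct values: {7 MHz, 10 MHz, 11.2 MHz, 16.6 MHz} → 4.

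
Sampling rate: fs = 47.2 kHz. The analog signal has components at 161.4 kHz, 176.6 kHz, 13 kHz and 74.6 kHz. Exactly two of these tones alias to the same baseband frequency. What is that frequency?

19.8 kHz

fs/2 = 23.6 kHz.
161.4 kHz mod fs = 19.8 kHz.
19.8 kHz ≤ fs/2 = 23.6 kHz, appears at 19.8 kHz.
176.6 kHz mod fs = 35 kHz.
35 kHz > fs/2 = 23.6 kHz, folds to fs − 35 kHz = 12.2 kHz.
13 kHz ≤ fs/2 = 23.6 kHz, passes unchanged.
74.6 kHz mod fs = 27.4 kHz.
27.4 kHz > fs/2 = 23.6 kHz, folds to fs − 27.4 kHz = 19.8 kHz.
74.6 kHz and 161.4 kHz both map to 19.8 kHz.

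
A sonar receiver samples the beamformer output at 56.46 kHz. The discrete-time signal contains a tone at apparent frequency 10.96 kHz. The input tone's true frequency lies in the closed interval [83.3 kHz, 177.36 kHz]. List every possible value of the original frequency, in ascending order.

101.96 kHz, 123.88 kHz, 158.42 kHz

Frequencies that alias to 10.96 kHz are k·fs ± 10.96 kHz for integer k ≥ 0.
k=0: 10.96 kHz.
k=1: 45.5 kHz, 67.42 kHz.
k=2: 101.96 kHz, 123.88 kHz.
k=3: 158.42 kHz, 180.34 kHz.
k=4: 214.88 kHz, 236.8 kHz.
Within [83.3 kHz, 177.36 kHz]: 101.96 kHz, 123.88 kHz, 158.42 kHz.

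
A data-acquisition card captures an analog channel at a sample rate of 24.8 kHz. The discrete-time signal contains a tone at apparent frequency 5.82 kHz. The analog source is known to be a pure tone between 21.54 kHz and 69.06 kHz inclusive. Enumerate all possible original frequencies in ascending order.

30.62 kHz, 43.78 kHz, 55.42 kHz, 68.58 kHz

Frequencies that alias to 5.82 kHz are k·fs ± 5.82 kHz for integer k ≥ 0.
k=0: 5.82 kHz.
k=1: 18.98 kHz, 30.62 kHz.
k=2: 43.78 kHz, 55.42 kHz.
k=3: 68.58 kHz, 80.22 kHz.
k=4: 93.38 kHz, 105.02 kHz.
Within [21.54 kHz, 69.06 kHz]: 30.62 kHz, 43.78 kHz, 55.42 kHz, 68.58 kHz.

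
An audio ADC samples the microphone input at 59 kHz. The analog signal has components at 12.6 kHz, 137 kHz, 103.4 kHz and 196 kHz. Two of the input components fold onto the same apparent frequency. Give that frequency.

19 kHz

fs/2 = 29.5 kHz.
12.6 kHz ≤ fs/2 = 29.5 kHz, passes unchanged.
137 kHz mod fs = 19 kHz.
19 kHz ≤ fs/2 = 29.5 kHz, appears at 19 kHz.
103.4 kHz mod fs = 44.4 kHz.
44.4 kHz > fs/2 = 29.5 kHz, folds to fs − 44.4 kHz = 14.6 kHz.
196 kHz mod fs = 19 kHz.
19 kHz ≤ fs/2 = 29.5 kHz, appears at 19 kHz.
137 kHz and 196 kHz both map to 19 kHz.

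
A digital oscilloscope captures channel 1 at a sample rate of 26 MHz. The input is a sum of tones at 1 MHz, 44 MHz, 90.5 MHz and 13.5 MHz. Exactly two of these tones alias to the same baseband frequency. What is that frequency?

fs/2 = 13 MHz.
1 MHz ≤ fs/2 = 13 MHz, passes unchanged.
44 MHz mod fs = 18 MHz.
18 MHz > fs/2 = 13 MHz, folds to fs − 18 MHz = 8 MHz.
90.5 MHz mod fs = 12.5 MHz.
12.5 MHz ≤ fs/2 = 13 MHz, appears at 12.5 MHz.
13.5 MHz > fs/2 = 13 MHz, folds to fs − 13.5 MHz = 12.5 MHz.
13.5 MHz and 90.5 MHz both map to 12.5 MHz.

12.5 MHz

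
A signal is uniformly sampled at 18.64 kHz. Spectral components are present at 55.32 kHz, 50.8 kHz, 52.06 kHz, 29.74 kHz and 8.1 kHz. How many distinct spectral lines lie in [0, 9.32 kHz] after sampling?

5

fs/2 = 9.32 kHz.
55.32 kHz mod fs = 18.04 kHz.
18.04 kHz > fs/2 = 9.32 kHz, folds to fs − 18.04 kHz = 0.6 kHz.
50.8 kHz mod fs = 13.52 kHz.
13.52 kHz > fs/2 = 9.32 kHz, folds to fs − 13.52 kHz = 5.12 kHz.
52.06 kHz mod fs = 14.78 kHz.
14.78 kHz > fs/2 = 9.32 kHz, folds to fs − 14.78 kHz = 3.86 kHz.
29.74 kHz mod fs = 11.1 kHz.
11.1 kHz > fs/2 = 9.32 kHz, folds to fs − 11.1 kHz = 7.54 kHz.
8.1 kHz ≤ fs/2 = 9.32 kHz, passes unchanged.
Distinct values: {0.6 kHz, 3.86 kHz, 5.12 kHz, 7.54 kHz, 8.1 kHz} → 5.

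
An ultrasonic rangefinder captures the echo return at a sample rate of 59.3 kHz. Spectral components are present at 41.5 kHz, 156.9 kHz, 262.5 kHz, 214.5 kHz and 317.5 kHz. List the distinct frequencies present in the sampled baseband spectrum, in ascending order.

fs/2 = 29.65 kHz.
41.5 kHz > fs/2 = 29.65 kHz, folds to fs − 41.5 kHz = 17.8 kHz.
156.9 kHz mod fs = 38.3 kHz.
38.3 kHz > fs/2 = 29.65 kHz, folds to fs − 38.3 kHz = 21 kHz.
262.5 kHz mod fs = 25.3 kHz.
25.3 kHz ≤ fs/2 = 29.65 kHz, appears at 25.3 kHz.
214.5 kHz mod fs = 36.6 kHz.
36.6 kHz > fs/2 = 29.65 kHz, folds to fs − 36.6 kHz = 22.7 kHz.
317.5 kHz mod fs = 21 kHz.
21 kHz ≤ fs/2 = 29.65 kHz, appears at 21 kHz.
Distinct values: {17.8 kHz, 21 kHz, 22.7 kHz, 25.3 kHz}.

17.8 kHz, 21 kHz, 22.7 kHz, 25.3 kHz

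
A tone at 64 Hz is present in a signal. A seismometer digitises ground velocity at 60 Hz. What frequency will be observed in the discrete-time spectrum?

4 Hz

64 Hz mod fs = 4 Hz.
4 Hz ≤ fs/2 = 30 Hz, appears at 4 Hz.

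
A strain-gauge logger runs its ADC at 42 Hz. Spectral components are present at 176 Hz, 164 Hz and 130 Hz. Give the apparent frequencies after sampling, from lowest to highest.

4 Hz, 8 Hz

fs/2 = 21 Hz.
176 Hz mod fs = 8 Hz.
8 Hz ≤ fs/2 = 21 Hz, appears at 8 Hz.
164 Hz mod fs = 38 Hz.
38 Hz > fs/2 = 21 Hz, folds to fs − 38 Hz = 4 Hz.
130 Hz mod fs = 4 Hz.
4 Hz ≤ fs/2 = 21 Hz, appears at 4 Hz.
Distinct values: {4 Hz, 8 Hz}.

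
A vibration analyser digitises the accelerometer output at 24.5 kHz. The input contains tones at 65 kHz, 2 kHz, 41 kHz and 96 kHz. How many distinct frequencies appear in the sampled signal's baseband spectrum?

3

fs/2 = 12.25 kHz.
65 kHz mod fs = 16 kHz.
16 kHz > fs/2 = 12.25 kHz, folds to fs − 16 kHz = 8.5 kHz.
2 kHz ≤ fs/2 = 12.25 kHz, passes unchanged.
41 kHz mod fs = 16.5 kHz.
16.5 kHz > fs/2 = 12.25 kHz, folds to fs − 16.5 kHz = 8 kHz.
96 kHz mod fs = 22.5 kHz.
22.5 kHz > fs/2 = 12.25 kHz, folds to fs − 22.5 kHz = 2 kHz.
Distinct values: {2 kHz, 8 kHz, 8.5 kHz} → 3.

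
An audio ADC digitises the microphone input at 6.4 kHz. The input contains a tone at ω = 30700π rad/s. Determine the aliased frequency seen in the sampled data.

2.55 kHz

ω = 30700π rad/s → f = ω/(2π) = 15350 Hz = 15.35 kHz.
15.35 kHz mod fs = 2.55 kHz.
2.55 kHz ≤ fs/2 = 3.2 kHz, appears at 2.55 kHz.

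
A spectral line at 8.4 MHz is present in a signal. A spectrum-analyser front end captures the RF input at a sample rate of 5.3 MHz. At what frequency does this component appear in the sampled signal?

8.4 MHz mod fs = 3.1 MHz.
3.1 MHz > fs/2 = 2.65 MHz, folds to fs − 3.1 MHz = 2.2 MHz.

2.2 MHz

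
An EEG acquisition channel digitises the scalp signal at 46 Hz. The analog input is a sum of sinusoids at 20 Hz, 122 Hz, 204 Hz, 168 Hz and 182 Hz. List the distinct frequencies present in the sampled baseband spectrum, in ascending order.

fs/2 = 23 Hz.
20 Hz ≤ fs/2 = 23 Hz, passes unchanged.
122 Hz mod fs = 30 Hz.
30 Hz > fs/2 = 23 Hz, folds to fs − 30 Hz = 16 Hz.
204 Hz mod fs = 20 Hz.
20 Hz ≤ fs/2 = 23 Hz, appears at 20 Hz.
168 Hz mod fs = 30 Hz.
30 Hz > fs/2 = 23 Hz, folds to fs − 30 Hz = 16 Hz.
182 Hz mod fs = 44 Hz.
44 Hz > fs/2 = 23 Hz, folds to fs − 44 Hz = 2 Hz.
Distinct values: {2 Hz, 16 Hz, 20 Hz}.

2 Hz, 16 Hz, 20 Hz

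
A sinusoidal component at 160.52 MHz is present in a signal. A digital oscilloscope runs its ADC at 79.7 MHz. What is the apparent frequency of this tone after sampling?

160.52 MHz mod fs = 1.12 MHz.
1.12 MHz ≤ fs/2 = 39.85 MHz, appears at 1.12 MHz.

1.12 MHz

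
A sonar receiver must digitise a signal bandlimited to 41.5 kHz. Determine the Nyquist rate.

83 kHz

Nyquist rate = 2 × 41.5 kHz = 83 kHz.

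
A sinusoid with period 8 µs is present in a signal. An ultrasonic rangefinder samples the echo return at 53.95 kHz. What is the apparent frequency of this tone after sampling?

T = 8 µs → f = 1/T = 125 kHz.
125 kHz mod fs = 17.1 kHz.
17.1 kHz ≤ fs/2 = 26.975 kHz, appears at 17.1 kHz.

17.1 kHz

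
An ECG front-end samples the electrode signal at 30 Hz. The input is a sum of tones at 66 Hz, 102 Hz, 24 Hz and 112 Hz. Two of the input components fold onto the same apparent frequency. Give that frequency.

fs/2 = 15 Hz.
66 Hz mod fs = 6 Hz.
6 Hz ≤ fs/2 = 15 Hz, appears at 6 Hz.
102 Hz mod fs = 12 Hz.
12 Hz ≤ fs/2 = 15 Hz, appears at 12 Hz.
24 Hz > fs/2 = 15 Hz, folds to fs − 24 Hz = 6 Hz.
112 Hz mod fs = 22 Hz.
22 Hz > fs/2 = 15 Hz, folds to fs − 22 Hz = 8 Hz.
24 Hz and 66 Hz both map to 6 Hz.

6 Hz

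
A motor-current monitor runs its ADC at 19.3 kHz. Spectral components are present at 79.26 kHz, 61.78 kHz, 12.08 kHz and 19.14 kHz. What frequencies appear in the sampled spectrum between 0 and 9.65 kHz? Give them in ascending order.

fs/2 = 9.65 kHz.
79.26 kHz mod fs = 2.06 kHz.
2.06 kHz ≤ fs/2 = 9.65 kHz, appears at 2.06 kHz.
61.78 kHz mod fs = 3.88 kHz.
3.88 kHz ≤ fs/2 = 9.65 kHz, appears at 3.88 kHz.
12.08 kHz > fs/2 = 9.65 kHz, folds to fs − 12.08 kHz = 7.22 kHz.
19.14 kHz > fs/2 = 9.65 kHz, folds to fs − 19.14 kHz = 0.16 kHz.
Distinct values: {0.16 kHz, 2.06 kHz, 3.88 kHz, 7.22 kHz}.

0.16 kHz, 2.06 kHz, 3.88 kHz, 7.22 kHz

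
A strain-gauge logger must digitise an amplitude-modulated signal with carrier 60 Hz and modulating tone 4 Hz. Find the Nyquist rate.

128 Hz

AM sidebands sit at fc ± fm = 56 Hz and 64 Hz.
Highest-frequency component: 64 Hz.
Nyquist rate = 2 × 64 Hz = 128 Hz.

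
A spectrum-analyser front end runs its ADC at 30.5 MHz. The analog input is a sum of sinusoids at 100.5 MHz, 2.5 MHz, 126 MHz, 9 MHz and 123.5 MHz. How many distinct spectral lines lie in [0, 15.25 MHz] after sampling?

fs/2 = 15.25 MHz.
100.5 MHz mod fs = 9 MHz.
9 MHz ≤ fs/2 = 15.25 MHz, appears at 9 MHz.
2.5 MHz ≤ fs/2 = 15.25 MHz, passes unchanged.
126 MHz mod fs = 4 MHz.
4 MHz ≤ fs/2 = 15.25 MHz, appears at 4 MHz.
9 MHz ≤ fs/2 = 15.25 MHz, passes unchanged.
123.5 MHz mod fs = 1.5 MHz.
1.5 MHz ≤ fs/2 = 15.25 MHz, appears at 1.5 MHz.
Distinct values: {1.5 MHz, 2.5 MHz, 4 MHz, 9 MHz} → 4.

4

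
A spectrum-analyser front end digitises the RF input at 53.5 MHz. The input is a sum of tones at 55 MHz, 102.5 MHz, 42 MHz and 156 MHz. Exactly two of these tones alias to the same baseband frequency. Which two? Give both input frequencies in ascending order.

fs/2 = 26.75 MHz.
55 MHz mod fs = 1.5 MHz.
1.5 MHz ≤ fs/2 = 26.75 MHz, appears at 1.5 MHz.
102.5 MHz mod fs = 49 MHz.
49 MHz > fs/2 = 26.75 MHz, folds to fs − 49 MHz = 4.5 MHz.
42 MHz > fs/2 = 26.75 MHz, folds to fs − 42 MHz = 11.5 MHz.
156 MHz mod fs = 49 MHz.
49 MHz > fs/2 = 26.75 MHz, folds to fs − 49 MHz = 4.5 MHz.
102.5 MHz and 156 MHz both map to 4.5 MHz.

102.5 MHz, 156 MHz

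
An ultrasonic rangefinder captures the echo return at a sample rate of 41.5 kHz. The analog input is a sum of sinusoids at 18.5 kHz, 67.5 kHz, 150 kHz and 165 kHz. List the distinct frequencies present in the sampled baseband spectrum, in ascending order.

1 kHz, 15.5 kHz, 16 kHz, 18.5 kHz

fs/2 = 20.75 kHz.
18.5 kHz ≤ fs/2 = 20.75 kHz, passes unchanged.
67.5 kHz mod fs = 26 kHz.
26 kHz > fs/2 = 20.75 kHz, folds to fs − 26 kHz = 15.5 kHz.
150 kHz mod fs = 25.5 kHz.
25.5 kHz > fs/2 = 20.75 kHz, folds to fs − 25.5 kHz = 16 kHz.
165 kHz mod fs = 40.5 kHz.
40.5 kHz > fs/2 = 20.75 kHz, folds to fs − 40.5 kHz = 1 kHz.
Distinct values: {1 kHz, 15.5 kHz, 16 kHz, 18.5 kHz}.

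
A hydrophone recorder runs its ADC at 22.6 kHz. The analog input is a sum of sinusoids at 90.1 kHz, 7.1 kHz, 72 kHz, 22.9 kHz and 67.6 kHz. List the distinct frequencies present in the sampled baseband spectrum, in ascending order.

fs/2 = 11.3 kHz.
90.1 kHz mod fs = 22.3 kHz.
22.3 kHz > fs/2 = 11.3 kHz, folds to fs − 22.3 kHz = 0.3 kHz.
7.1 kHz ≤ fs/2 = 11.3 kHz, passes unchanged.
72 kHz mod fs = 4.2 kHz.
4.2 kHz ≤ fs/2 = 11.3 kHz, appears at 4.2 kHz.
22.9 kHz mod fs = 0.3 kHz.
0.3 kHz ≤ fs/2 = 11.3 kHz, appears at 0.3 kHz.
67.6 kHz mod fs = 22.4 kHz.
22.4 kHz > fs/2 = 11.3 kHz, folds to fs − 22.4 kHz = 0.2 kHz.
Distinct values: {0.2 kHz, 0.3 kHz, 4.2 kHz, 7.1 kHz}.

0.2 kHz, 0.3 kHz, 4.2 kHz, 7.1 kHz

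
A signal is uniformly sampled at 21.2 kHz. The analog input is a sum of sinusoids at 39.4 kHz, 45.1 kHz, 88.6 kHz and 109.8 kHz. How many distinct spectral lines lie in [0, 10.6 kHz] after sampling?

fs/2 = 10.6 kHz.
39.4 kHz mod fs = 18.2 kHz.
18.2 kHz > fs/2 = 10.6 kHz, folds to fs − 18.2 kHz = 3 kHz.
45.1 kHz mod fs = 2.7 kHz.
2.7 kHz ≤ fs/2 = 10.6 kHz, appears at 2.7 kHz.
88.6 kHz mod fs = 3.8 kHz.
3.8 kHz ≤ fs/2 = 10.6 kHz, appears at 3.8 kHz.
109.8 kHz mod fs = 3.8 kHz.
3.8 kHz ≤ fs/2 = 10.6 kHz, appears at 3.8 kHz.
Distinct values: {2.7 kHz, 3 kHz, 3.8 kHz} → 3.

3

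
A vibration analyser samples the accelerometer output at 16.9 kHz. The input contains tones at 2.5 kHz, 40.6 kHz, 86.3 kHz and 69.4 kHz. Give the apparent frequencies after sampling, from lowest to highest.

fs/2 = 8.45 kHz.
2.5 kHz ≤ fs/2 = 8.45 kHz, passes unchanged.
40.6 kHz mod fs = 6.8 kHz.
6.8 kHz ≤ fs/2 = 8.45 kHz, appears at 6.8 kHz.
86.3 kHz mod fs = 1.8 kHz.
1.8 kHz ≤ fs/2 = 8.45 kHz, appears at 1.8 kHz.
69.4 kHz mod fs = 1.8 kHz.
1.8 kHz ≤ fs/2 = 8.45 kHz, appears at 1.8 kHz.
Distinct values: {1.8 kHz, 2.5 kHz, 6.8 kHz}.

1.8 kHz, 2.5 kHz, 6.8 kHz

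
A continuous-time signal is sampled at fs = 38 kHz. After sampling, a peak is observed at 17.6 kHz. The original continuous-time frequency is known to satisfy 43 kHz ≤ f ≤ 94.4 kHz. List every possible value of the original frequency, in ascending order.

55.6 kHz, 58.4 kHz, 93.6 kHz

Frequencies that alias to 17.6 kHz are k·fs ± 17.6 kHz for integer k ≥ 0.
k=0: 17.6 kHz.
k=1: 20.4 kHz, 55.6 kHz.
k=2: 58.4 kHz, 93.6 kHz.
k=3: 96.4 kHz, 131.6 kHz.
Within [43 kHz, 94.4 kHz]: 55.6 kHz, 58.4 kHz, 93.6 kHz.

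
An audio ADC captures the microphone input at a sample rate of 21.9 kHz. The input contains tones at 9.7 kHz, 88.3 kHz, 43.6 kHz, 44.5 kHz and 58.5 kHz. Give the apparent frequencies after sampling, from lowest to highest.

0.2 kHz, 0.7 kHz, 7.2 kHz, 9.7 kHz

fs/2 = 10.95 kHz.
9.7 kHz ≤ fs/2 = 10.95 kHz, passes unchanged.
88.3 kHz mod fs = 0.7 kHz.
0.7 kHz ≤ fs/2 = 10.95 kHz, appears at 0.7 kHz.
43.6 kHz mod fs = 21.7 kHz.
21.7 kHz > fs/2 = 10.95 kHz, folds to fs − 21.7 kHz = 0.2 kHz.
44.5 kHz mod fs = 0.7 kHz.
0.7 kHz ≤ fs/2 = 10.95 kHz, appears at 0.7 kHz.
58.5 kHz mod fs = 14.7 kHz.
14.7 kHz > fs/2 = 10.95 kHz, folds to fs − 14.7 kHz = 7.2 kHz.
Distinct values: {0.2 kHz, 0.7 kHz, 7.2 kHz, 9.7 kHz}.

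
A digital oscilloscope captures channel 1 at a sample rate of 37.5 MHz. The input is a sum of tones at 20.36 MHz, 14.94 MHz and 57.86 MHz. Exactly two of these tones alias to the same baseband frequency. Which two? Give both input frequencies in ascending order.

20.36 MHz, 57.86 MHz

fs/2 = 18.75 MHz.
20.36 MHz > fs/2 = 18.75 MHz, folds to fs − 20.36 MHz = 17.14 MHz.
14.94 MHz ≤ fs/2 = 18.75 MHz, passes unchanged.
57.86 MHz mod fs = 20.36 MHz.
20.36 MHz > fs/2 = 18.75 MHz, folds to fs − 20.36 MHz = 17.14 MHz.
20.36 MHz and 57.86 MHz both map to 17.14 MHz.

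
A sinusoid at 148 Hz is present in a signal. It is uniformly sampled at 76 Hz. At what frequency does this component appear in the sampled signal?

4 Hz

148 Hz mod fs = 72 Hz.
72 Hz > fs/2 = 38 Hz, folds to fs − 72 Hz = 4 Hz.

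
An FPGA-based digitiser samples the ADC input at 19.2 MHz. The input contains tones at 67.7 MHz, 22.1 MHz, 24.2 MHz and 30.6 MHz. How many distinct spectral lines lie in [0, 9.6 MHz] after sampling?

4

fs/2 = 9.6 MHz.
67.7 MHz mod fs = 10.1 MHz.
10.1 MHz > fs/2 = 9.6 MHz, folds to fs − 10.1 MHz = 9.1 MHz.
22.1 MHz mod fs = 2.9 MHz.
2.9 MHz ≤ fs/2 = 9.6 MHz, appears at 2.9 MHz.
24.2 MHz mod fs = 5 MHz.
5 MHz ≤ fs/2 = 9.6 MHz, appears at 5 MHz.
30.6 MHz mod fs = 11.4 MHz.
11.4 MHz > fs/2 = 9.6 MHz, folds to fs − 11.4 MHz = 7.8 MHz.
Distinct values: {2.9 MHz, 5 MHz, 7.8 MHz, 9.1 MHz} → 4.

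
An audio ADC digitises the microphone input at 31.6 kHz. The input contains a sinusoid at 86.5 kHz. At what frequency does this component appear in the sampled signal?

8.3 kHz

86.5 kHz mod fs = 23.3 kHz.
23.3 kHz > fs/2 = 15.8 kHz, folds to fs − 23.3 kHz = 8.3 kHz.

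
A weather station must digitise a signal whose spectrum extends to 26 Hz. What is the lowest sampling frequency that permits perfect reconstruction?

Nyquist rate = 2 × 26 Hz = 52 Hz.

52 Hz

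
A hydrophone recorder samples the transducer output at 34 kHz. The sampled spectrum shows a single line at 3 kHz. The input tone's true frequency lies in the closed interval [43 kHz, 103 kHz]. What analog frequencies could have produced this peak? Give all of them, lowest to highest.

Frequencies that alias to 3 kHz are k·fs ± 3 kHz for integer k ≥ 0.
k=0: 3 kHz.
k=1: 31 kHz, 37 kHz.
k=2: 65 kHz, 71 kHz.
k=3: 99 kHz, 105 kHz.
k=4: 133 kHz, 139 kHz.
Within [43 kHz, 103 kHz]: 65 kHz, 71 kHz, 99 kHz.

65 kHz, 71 kHz, 99 kHz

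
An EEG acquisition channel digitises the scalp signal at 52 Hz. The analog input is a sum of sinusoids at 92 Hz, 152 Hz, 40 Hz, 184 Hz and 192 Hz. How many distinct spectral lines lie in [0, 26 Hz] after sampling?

4

fs/2 = 26 Hz.
92 Hz mod fs = 40 Hz.
40 Hz > fs/2 = 26 Hz, folds to fs − 40 Hz = 12 Hz.
152 Hz mod fs = 48 Hz.
48 Hz > fs/2 = 26 Hz, folds to fs − 48 Hz = 4 Hz.
40 Hz > fs/2 = 26 Hz, folds to fs − 40 Hz = 12 Hz.
184 Hz mod fs = 28 Hz.
28 Hz > fs/2 = 26 Hz, folds to fs − 28 Hz = 24 Hz.
192 Hz mod fs = 36 Hz.
36 Hz > fs/2 = 26 Hz, folds to fs − 36 Hz = 16 Hz.
Distinct values: {4 Hz, 12 Hz, 16 Hz, 24 Hz} → 4.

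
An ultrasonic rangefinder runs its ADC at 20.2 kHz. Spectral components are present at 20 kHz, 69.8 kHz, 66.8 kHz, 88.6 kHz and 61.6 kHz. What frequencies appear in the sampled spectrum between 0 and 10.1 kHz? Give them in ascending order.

fs/2 = 10.1 kHz.
20 kHz > fs/2 = 10.1 kHz, folds to fs − 20 kHz = 0.2 kHz.
69.8 kHz mod fs = 9.2 kHz.
9.2 kHz ≤ fs/2 = 10.1 kHz, appears at 9.2 kHz.
66.8 kHz mod fs = 6.2 kHz.
6.2 kHz ≤ fs/2 = 10.1 kHz, appears at 6.2 kHz.
88.6 kHz mod fs = 7.8 kHz.
7.8 kHz ≤ fs/2 = 10.1 kHz, appears at 7.8 kHz.
61.6 kHz mod fs = 1 kHz.
1 kHz ≤ fs/2 = 10.1 kHz, appears at 1 kHz.
Distinct values: {0.2 kHz, 1 kHz, 6.2 kHz, 7.8 kHz, 9.2 kHz}.

0.2 kHz, 1 kHz, 6.2 kHz, 7.8 kHz, 9.2 kHz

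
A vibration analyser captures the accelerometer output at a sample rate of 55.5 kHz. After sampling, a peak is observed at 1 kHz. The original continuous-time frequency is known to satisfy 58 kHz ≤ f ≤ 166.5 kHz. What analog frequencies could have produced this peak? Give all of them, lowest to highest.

Frequencies that alias to 1 kHz are k·fs ± 1 kHz for integer k ≥ 0.
k=0: 1 kHz.
k=1: 54.5 kHz, 56.5 kHz.
k=2: 110 kHz, 112 kHz.
k=3: 165.5 kHz, 167.5 kHz.
k=4: 221 kHz, 223 kHz.
Within [58 kHz, 166.5 kHz]: 110 kHz, 112 kHz, 165.5 kHz.

110 kHz, 112 kHz, 165.5 kHz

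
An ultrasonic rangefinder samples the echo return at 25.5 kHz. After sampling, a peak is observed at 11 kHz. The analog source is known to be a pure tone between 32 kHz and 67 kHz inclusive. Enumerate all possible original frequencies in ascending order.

Frequencies that alias to 11 kHz are k·fs ± 11 kHz for integer k ≥ 0.
k=0: 11 kHz.
k=1: 14.5 kHz, 36.5 kHz.
k=2: 40 kHz, 62 kHz.
k=3: 65.5 kHz, 87.5 kHz.
k=4: 91 kHz, 113 kHz.
Within [32 kHz, 67 kHz]: 36.5 kHz, 40 kHz, 62 kHz, 65.5 kHz.

36.5 kHz, 40 kHz, 62 kHz, 65.5 kHz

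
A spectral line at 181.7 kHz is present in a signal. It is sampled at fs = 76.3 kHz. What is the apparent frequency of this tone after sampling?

29.1 kHz

181.7 kHz mod fs = 29.1 kHz.
29.1 kHz ≤ fs/2 = 38.15 kHz, appears at 29.1 kHz.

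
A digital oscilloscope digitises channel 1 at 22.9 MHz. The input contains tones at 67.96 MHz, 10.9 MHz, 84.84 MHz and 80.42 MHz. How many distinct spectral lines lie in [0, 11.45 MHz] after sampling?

4

fs/2 = 11.45 MHz.
67.96 MHz mod fs = 22.16 MHz.
22.16 MHz > fs/2 = 11.45 MHz, folds to fs − 22.16 MHz = 0.74 MHz.
10.9 MHz ≤ fs/2 = 11.45 MHz, passes unchanged.
84.84 MHz mod fs = 16.14 MHz.
16.14 MHz > fs/2 = 11.45 MHz, folds to fs − 16.14 MHz = 6.76 MHz.
80.42 MHz mod fs = 11.72 MHz.
11.72 MHz > fs/2 = 11.45 MHz, folds to fs − 11.72 MHz = 11.18 MHz.
Distinct values: {0.74 MHz, 6.76 MHz, 10.9 MHz, 11.18 MHz} → 4.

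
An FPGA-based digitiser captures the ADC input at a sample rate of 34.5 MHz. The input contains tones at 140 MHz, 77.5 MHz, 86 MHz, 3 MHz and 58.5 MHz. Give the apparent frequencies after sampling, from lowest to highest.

fs/2 = 17.25 MHz.
140 MHz mod fs = 2 MHz.
2 MHz ≤ fs/2 = 17.25 MHz, appears at 2 MHz.
77.5 MHz mod fs = 8.5 MHz.
8.5 MHz ≤ fs/2 = 17.25 MHz, appears at 8.5 MHz.
86 MHz mod fs = 17 MHz.
17 MHz ≤ fs/2 = 17.25 MHz, appears at 17 MHz.
3 MHz ≤ fs/2 = 17.25 MHz, passes unchanged.
58.5 MHz mod fs = 24 MHz.
24 MHz > fs/2 = 17.25 MHz, folds to fs − 24 MHz = 10.5 MHz.
Distinct values: {2 MHz, 3 MHz, 8.5 MHz, 10.5 MHz, 17 MHz}.

2 MHz, 3 MHz, 8.5 MHz, 10.5 MHz, 17 MHz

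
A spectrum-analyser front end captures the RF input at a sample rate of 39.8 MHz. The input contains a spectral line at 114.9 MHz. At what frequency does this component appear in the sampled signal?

114.9 MHz mod fs = 35.3 MHz.
35.3 MHz > fs/2 = 19.9 MHz, folds to fs − 35.3 MHz = 4.5 MHz.

4.5 MHz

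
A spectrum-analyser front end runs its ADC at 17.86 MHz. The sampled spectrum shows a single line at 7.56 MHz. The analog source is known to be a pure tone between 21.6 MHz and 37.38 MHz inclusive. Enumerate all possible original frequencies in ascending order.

25.42 MHz, 28.16 MHz

Frequencies that alias to 7.56 MHz are k·fs ± 7.56 MHz for integer k ≥ 0.
k=0: 7.56 MHz.
k=1: 10.3 MHz, 25.42 MHz.
k=2: 28.16 MHz, 43.28 MHz.
k=3: 46.02 MHz, 61.14 MHz.
Within [21.6 MHz, 37.38 MHz]: 25.42 MHz, 28.16 MHz.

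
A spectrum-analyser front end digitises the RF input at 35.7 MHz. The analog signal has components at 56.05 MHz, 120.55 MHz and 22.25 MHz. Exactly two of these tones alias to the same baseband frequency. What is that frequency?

13.45 MHz

fs/2 = 17.85 MHz.
56.05 MHz mod fs = 20.35 MHz.
20.35 MHz > fs/2 = 17.85 MHz, folds to fs − 20.35 MHz = 15.35 MHz.
120.55 MHz mod fs = 13.45 MHz.
13.45 MHz ≤ fs/2 = 17.85 MHz, appears at 13.45 MHz.
22.25 MHz > fs/2 = 17.85 MHz, folds to fs − 22.25 MHz = 13.45 MHz.
22.25 MHz and 120.55 MHz both map to 13.45 MHz.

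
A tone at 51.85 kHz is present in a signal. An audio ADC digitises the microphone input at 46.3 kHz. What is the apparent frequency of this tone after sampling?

5.55 kHz

51.85 kHz mod fs = 5.55 kHz.
5.55 kHz ≤ fs/2 = 23.15 kHz, appears at 5.55 kHz.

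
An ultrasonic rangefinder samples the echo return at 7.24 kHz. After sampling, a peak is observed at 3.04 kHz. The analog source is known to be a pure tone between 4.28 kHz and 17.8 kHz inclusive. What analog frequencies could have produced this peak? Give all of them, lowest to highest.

Frequencies that alias to 3.04 kHz are k·fs ± 3.04 kHz for integer k ≥ 0.
k=0: 3.04 kHz.
k=1: 4.2 kHz, 10.28 kHz.
k=2: 11.44 kHz, 17.52 kHz.
k=3: 18.68 kHz, 24.76 kHz.
Within [4.28 kHz, 17.8 kHz]: 10.28 kHz, 11.44 kHz, 17.52 kHz.

10.28 kHz, 11.44 kHz, 17.52 kHz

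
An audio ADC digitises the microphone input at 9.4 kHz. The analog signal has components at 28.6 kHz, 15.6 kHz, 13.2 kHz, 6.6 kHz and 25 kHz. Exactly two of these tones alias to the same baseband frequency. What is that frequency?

3.2 kHz

fs/2 = 4.7 kHz.
28.6 kHz mod fs = 0.4 kHz.
0.4 kHz ≤ fs/2 = 4.7 kHz, appears at 0.4 kHz.
15.6 kHz mod fs = 6.2 kHz.
6.2 kHz > fs/2 = 4.7 kHz, folds to fs − 6.2 kHz = 3.2 kHz.
13.2 kHz mod fs = 3.8 kHz.
3.8 kHz ≤ fs/2 = 4.7 kHz, appears at 3.8 kHz.
6.6 kHz > fs/2 = 4.7 kHz, folds to fs − 6.6 kHz = 2.8 kHz.
25 kHz mod fs = 6.2 kHz.
6.2 kHz > fs/2 = 4.7 kHz, folds to fs − 6.2 kHz = 3.2 kHz.
15.6 kHz and 25 kHz both map to 3.2 kHz.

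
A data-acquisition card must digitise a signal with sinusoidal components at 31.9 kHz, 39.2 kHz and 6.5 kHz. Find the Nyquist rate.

Highest-frequency component: 39.2 kHz.
Nyquist rate = 2 × 39.2 kHz = 78.4 kHz.

78.4 kHz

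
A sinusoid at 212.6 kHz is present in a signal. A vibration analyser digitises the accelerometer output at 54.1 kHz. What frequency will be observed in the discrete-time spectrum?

212.6 kHz mod fs = 50.3 kHz.
50.3 kHz > fs/2 = 27.05 kHz, folds to fs − 50.3 kHz = 3.8 kHz.

3.8 kHz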